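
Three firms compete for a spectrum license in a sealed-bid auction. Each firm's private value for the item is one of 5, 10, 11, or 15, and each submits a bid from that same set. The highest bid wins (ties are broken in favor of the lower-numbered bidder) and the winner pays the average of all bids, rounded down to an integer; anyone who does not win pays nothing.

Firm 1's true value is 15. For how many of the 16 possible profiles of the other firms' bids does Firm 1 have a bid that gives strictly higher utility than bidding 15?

Others bid (5, 5): truth gives 7; bid 5 gives 10 > 7. Violating.
Others bid (5, 10): truth gives 5; bid 10 gives 7 > 5. Violating.
Others bid (5, 11): truth gives 5; bid 11 gives 6 > 5. Violating.
Others bid (10, 5): truth gives 5; bid 10 gives 7 > 5. Violating.
Others bid (5, 15): truth gives 4; no alternative beats it.
Others bid (10, 15): truth gives 2; no alternative beats it.
(Checking all 16 profiles: 9 have a profitable deviation, 7 do not.)

9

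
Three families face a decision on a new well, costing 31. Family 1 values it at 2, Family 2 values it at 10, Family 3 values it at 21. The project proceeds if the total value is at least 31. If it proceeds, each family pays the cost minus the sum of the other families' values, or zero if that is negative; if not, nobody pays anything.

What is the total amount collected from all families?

27

Total value 33 ≥ cost 31, so it is built.
Family 1: others sum to 31; max(0, 31 - 31) = 0.
Family 2: others sum to 23; max(0, 31 - 23) = 8.
Family 3: others sum to 12; max(0, 31 - 12) = 19.
Total collected = 0 + 8 + 19 = 27.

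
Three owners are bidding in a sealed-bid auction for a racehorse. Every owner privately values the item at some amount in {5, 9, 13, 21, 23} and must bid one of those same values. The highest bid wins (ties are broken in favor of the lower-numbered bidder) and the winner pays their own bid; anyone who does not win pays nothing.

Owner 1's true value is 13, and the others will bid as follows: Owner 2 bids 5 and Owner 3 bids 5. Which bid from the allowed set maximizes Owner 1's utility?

Bid 5: wins, pays 5, utility 13 - 5 = 8.
Bid 9: wins, pays 9, utility 13 - 9 = 4.
Bid 13: wins, pays 13, utility 13 - 13 = 0.
Bid 21: wins, pays 21, utility 13 - 21 = -8.
Bid 23: wins, pays 23, utility 13 - 23 = -10.
The best choice is 5 with utility 8.

5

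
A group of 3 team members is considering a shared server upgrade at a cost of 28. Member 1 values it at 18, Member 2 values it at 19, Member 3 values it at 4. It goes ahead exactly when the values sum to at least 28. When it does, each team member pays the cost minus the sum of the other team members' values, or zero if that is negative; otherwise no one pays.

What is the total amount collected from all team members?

Total value 41 ≥ cost 28, so it is built.
Member 1: others sum to 23; max(0, 28 - 23) = 5.
Member 2: others sum to 22; max(0, 28 - 22) = 6.
Member 3: others sum to 37; max(0, 28 - 37) = 0.
Total collected = 5 + 6 + 0 = 11.

11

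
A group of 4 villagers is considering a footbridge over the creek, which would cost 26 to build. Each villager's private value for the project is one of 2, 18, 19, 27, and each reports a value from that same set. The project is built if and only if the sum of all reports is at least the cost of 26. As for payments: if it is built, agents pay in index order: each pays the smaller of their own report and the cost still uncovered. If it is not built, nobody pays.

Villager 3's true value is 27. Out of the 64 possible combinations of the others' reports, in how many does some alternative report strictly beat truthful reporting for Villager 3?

15

Others report (2, 2, 18): truth gives 5; report 18 gives 9 > 5. Violating.
Others report (2, 2, 19): truth gives 5; report 18 gives 9 > 5. Violating.
Others report (2, 2, 27): truth gives 5; report 2 gives 25 > 5. Violating.
Others report (2, 18, 18): truth gives 21; report 2 gives 25 > 21. Violating.
Others report (2, 2, 2): truth gives 5; no alternative beats it.
Others report (2, 18, 2): truth gives 21; no alternative beats it.
(Checking all 64 profiles: 15 have a profitable deviation, 49 do not.)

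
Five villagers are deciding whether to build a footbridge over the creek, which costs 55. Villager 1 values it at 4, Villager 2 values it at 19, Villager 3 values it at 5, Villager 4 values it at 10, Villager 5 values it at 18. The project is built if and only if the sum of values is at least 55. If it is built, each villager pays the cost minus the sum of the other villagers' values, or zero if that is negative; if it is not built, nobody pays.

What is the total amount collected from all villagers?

Total value 56 ≥ cost 55, so it is built.
Villager 1: others sum to 52; max(0, 55 - 52) = 3.
Villager 2: others sum to 37; max(0, 55 - 37) = 18.
Villager 3: others sum to 51; max(0, 55 - 51) = 4.
Villager 4: others sum to 46; max(0, 55 - 46) = 9.
Villager 5: others sum to 38; max(0, 55 - 38) = 17.
Total collected = 3 + 18 + 4 + 9 + 17 = 51.

51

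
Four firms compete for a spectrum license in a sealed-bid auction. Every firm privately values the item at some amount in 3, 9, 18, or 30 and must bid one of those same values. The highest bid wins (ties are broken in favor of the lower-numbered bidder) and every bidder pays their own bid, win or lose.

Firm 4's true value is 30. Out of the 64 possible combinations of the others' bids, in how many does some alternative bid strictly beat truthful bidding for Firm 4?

45

Others bid (3, 3, 3): truth gives 0; bid 9 gives 21 > 0. Violating.
Others bid (3, 3, 9): truth gives 0; bid 18 gives 12 > 0. Violating.
Others bid (3, 3, 30): truth gives -30; bid 3 gives -3 > -30. Violating.
Others bid (3, 9, 3): truth gives 0; bid 18 gives 12 > 0. Violating.
Others bid (3, 3, 18): truth gives 0; no alternative beats it.
Others bid (3, 9, 18): truth gives 0; no alternative beats it.
(Checking all 64 profiles: 45 have a profitable deviation, 19 do not.)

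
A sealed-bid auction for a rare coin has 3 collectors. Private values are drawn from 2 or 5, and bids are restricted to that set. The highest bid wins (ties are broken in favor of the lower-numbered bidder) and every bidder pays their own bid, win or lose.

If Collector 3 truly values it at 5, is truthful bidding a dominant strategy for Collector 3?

No

Consider the case where Collector 1 bids 2 and Collector 2 bids 5.
Truthful bid 5: loses but pays 5, utility -5.
Bid 2 instead: loses but pays 2, utility -2.
Since -2 > -5, bidding 2 is strictly better here, so truthful bidding is not dominant.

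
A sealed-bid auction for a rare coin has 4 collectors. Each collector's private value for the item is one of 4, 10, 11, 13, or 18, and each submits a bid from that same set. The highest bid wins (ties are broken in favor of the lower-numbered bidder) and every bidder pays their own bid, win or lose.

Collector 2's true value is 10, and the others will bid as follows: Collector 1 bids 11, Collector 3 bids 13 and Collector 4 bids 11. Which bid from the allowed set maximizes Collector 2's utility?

13

Bid 4: loses but pays 4, utility -4.
Bid 10: loses but pays 10, utility -10.
Bid 11: loses but pays 11, utility -11.
Bid 13: wins, pays 13, utility 10 - 13 = -3.
Bid 18: wins, pays 18, utility 10 - 18 = -8.
The best choice is 13 with utility -3.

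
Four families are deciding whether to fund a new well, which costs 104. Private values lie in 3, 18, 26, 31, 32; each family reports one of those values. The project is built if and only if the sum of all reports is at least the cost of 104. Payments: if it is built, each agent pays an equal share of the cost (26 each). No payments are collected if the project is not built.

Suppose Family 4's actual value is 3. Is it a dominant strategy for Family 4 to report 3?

Check each profile of the others' reports and compare truth against every alternative report.
Others report (26, 31, 31): truth gives 0, best alternative gives -23.
Others report (26, 31, 32): truth gives 0, best alternative gives -23.
Others report (26, 32, 31): truth gives 0, best alternative gives -23.
Others report (26, 32, 32): truth gives 0, best alternative gives -23.
Others report (31, 26, 31): truth gives 0, best alternative gives -23.
Others report (31, 26, 32): truth gives 0, best alternative gives -23.
(Remaining 119 profiles checked similarly; truth is weakly best in each.)
In every case the truthful report is at least as good as any alternative, so it is a dominant strategy.

Yes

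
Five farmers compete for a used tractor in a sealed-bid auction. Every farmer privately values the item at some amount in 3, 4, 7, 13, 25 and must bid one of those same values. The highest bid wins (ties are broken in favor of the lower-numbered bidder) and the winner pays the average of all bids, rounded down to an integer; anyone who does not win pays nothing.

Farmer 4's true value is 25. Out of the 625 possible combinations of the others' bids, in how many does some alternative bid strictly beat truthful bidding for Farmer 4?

108

Others bid (3, 3, 3, 3): truth gives 18; bid 4 gives 22 > 18. Violating.
Others bid (3, 3, 3, 4): truth gives 18; bid 4 gives 22 > 18. Violating.
Others bid (3, 3, 3, 7): truth gives 17; bid 7 gives 21 > 17. Violating.
Others bid (3, 3, 3, 13): truth gives 16; bid 13 gives 18 > 16. Violating.
Others bid (3, 3, 3, 25): truth gives 14; no alternative beats it.
Others bid (3, 3, 4, 25): truth gives 13; no alternative beats it.
(Checking all 625 profiles: 108 have a profitable deviation, 517 do not.)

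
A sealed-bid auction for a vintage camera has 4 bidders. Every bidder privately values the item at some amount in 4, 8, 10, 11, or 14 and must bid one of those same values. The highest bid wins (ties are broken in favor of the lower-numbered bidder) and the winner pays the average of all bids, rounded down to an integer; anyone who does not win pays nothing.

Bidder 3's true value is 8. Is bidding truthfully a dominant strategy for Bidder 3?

No

Consider the case where Bidder 1 bids 4, Bidder 2 bids 4 and Bidder 4 bids 10.
Truthful bid 8: loses, pays 0, utility 0.
Bid 10 instead: wins, pays 7, utility 8 - 7 = 1.
Since 1 > 0, bidding 10 is strictly better here, so truthful bidding is not dominant.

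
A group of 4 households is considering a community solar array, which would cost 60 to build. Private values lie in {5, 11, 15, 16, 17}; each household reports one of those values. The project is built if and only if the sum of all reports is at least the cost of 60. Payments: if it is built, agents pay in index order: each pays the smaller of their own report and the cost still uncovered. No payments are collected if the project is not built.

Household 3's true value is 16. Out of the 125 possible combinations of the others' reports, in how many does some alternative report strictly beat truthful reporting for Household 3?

30

Others report (11, 17, 17): truth gives 0; report 15 gives 1 > 0. Violating.
Others report (15, 15, 15): truth gives 0; report 15 gives 1 > 0. Violating.
Others report (15, 15, 16): truth gives 0; report 15 gives 1 > 0. Violating.
Others report (15, 15, 17): truth gives 0; report 15 gives 1 > 0. Violating.
Others report (5, 5, 5): truth gives 0; no alternative beats it.
Others report (5, 5, 11): truth gives 0; no alternative beats it.
(Checking all 125 profiles: 30 have a profitable deviation, 95 do not.)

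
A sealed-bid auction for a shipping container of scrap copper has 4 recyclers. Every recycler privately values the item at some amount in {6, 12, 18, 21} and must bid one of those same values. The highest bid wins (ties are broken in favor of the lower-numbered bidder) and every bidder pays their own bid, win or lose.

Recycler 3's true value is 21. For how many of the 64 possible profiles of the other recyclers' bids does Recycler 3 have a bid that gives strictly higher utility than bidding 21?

40

Others bid (6, 6, 6): truth gives 0; bid 12 gives 9 > 0. Violating.
Others bid (6, 6, 12): truth gives 0; bid 12 gives 9 > 0. Violating.
Others bid (6, 6, 18): truth gives 0; bid 18 gives 3 > 0. Violating.
Others bid (6, 12, 6): truth gives 0; bid 18 gives 3 > 0. Violating.
Others bid (6, 6, 21): truth gives 0; no alternative beats it.
Others bid (6, 12, 21): truth gives 0; no alternative beats it.
(Checking all 64 profiles: 40 have a profitable deviation, 24 do not.)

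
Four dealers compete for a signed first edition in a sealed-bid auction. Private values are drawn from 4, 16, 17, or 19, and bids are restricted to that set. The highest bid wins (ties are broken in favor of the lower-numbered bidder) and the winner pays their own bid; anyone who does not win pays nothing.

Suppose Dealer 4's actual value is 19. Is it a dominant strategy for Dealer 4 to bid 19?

Consider the case where Dealer 1 bids 4, Dealer 2 bids 4 and Dealer 3 bids 4.
Truthful bid 19: wins, pays 19, utility 19 - 19 = 0.
Bid 16 instead: wins, pays 16, utility 19 - 16 = 3.
Since 3 > 0, bidding 16 is strictly better here, so truthful bidding is not dominant.

No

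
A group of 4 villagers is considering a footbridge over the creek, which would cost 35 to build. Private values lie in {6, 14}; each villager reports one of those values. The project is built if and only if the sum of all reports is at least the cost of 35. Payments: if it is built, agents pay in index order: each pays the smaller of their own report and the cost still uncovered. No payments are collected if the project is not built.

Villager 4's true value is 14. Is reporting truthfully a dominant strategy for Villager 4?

Check each profile of the others' reports and compare truth against every alternative report.
Others report (6, 6, 14): truth gives 5, best alternative gives 0.
Others report (6, 14, 6): truth gives 5, best alternative gives 0.
Others report (14, 6, 6): truth gives 5, best alternative gives 0.
Others report (14, 14, 14): truth gives 14, best alternative gives 14.
Others report (6, 14, 14): truth gives 13, best alternative gives 13.
Others report (14, 6, 14): truth gives 13, best alternative gives 13.
(Remaining 2 profiles checked similarly; truth is weakly best in each.)
In every case the truthful report is at least as good as any alternative, so it is a dominant strategy.

Yes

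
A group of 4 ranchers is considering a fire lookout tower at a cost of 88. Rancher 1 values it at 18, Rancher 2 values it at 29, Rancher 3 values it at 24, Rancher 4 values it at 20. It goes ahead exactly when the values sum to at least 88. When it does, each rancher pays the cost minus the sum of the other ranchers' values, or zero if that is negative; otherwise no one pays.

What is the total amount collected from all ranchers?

79

Total value 91 ≥ cost 88, so it is built.
Rancher 1: others sum to 73; max(0, 88 - 73) = 15.
Rancher 2: others sum to 62; max(0, 88 - 62) = 26.
Rancher 3: others sum to 67; max(0, 88 - 67) = 21.
Rancher 4: others sum to 71; max(0, 88 - 71) = 17.
Total collected = 15 + 26 + 21 + 17 = 79.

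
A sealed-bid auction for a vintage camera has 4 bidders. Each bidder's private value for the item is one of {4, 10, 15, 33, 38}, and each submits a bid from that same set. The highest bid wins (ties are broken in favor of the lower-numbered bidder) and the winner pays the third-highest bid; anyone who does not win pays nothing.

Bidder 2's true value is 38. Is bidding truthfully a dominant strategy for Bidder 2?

Check each profile of the others' bids and compare truth against every alternative bid.
Others bid (4, 4, 38): truth gives 34, best alternative gives 0.
Others bid (4, 38, 4): truth gives 34, best alternative gives 0.
Others bid (33, 4, 4): truth gives 34, best alternative gives 0.
Others bid (4, 10, 38): truth gives 28, best alternative gives 0.
Others bid (4, 38, 10): truth gives 28, best alternative gives 0.
Others bid (10, 4, 38): truth gives 28, best alternative gives 0.
(Remaining 119 profiles checked similarly; truth is weakly best in each.)
In every case the truthful bid is at least as good as any alternative, so it is a dominant strategy.

Yes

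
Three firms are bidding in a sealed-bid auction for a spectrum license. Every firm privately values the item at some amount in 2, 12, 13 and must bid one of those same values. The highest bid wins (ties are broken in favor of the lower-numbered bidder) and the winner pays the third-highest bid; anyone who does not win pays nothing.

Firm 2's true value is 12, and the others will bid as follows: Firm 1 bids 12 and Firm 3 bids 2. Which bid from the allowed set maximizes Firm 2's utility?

13

Bid 2: loses, pays 0, utility 0.
Bid 12: loses, pays 0, utility 0.
Bid 13: wins, pays 2, utility 12 - 2 = 10.
The best choice is 13 with utility 10.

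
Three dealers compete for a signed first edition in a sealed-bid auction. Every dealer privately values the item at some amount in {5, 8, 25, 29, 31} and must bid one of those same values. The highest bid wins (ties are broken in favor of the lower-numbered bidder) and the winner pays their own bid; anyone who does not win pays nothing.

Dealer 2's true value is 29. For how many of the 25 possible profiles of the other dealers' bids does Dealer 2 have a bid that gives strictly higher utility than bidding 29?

6

Others bid (5, 5): truth gives 0; bid 8 gives 21 > 0. Violating.
Others bid (5, 8): truth gives 0; bid 8 gives 21 > 0. Violating.
Others bid (5, 25): truth gives 0; bid 25 gives 4 > 0. Violating.
Others bid (8, 5): truth gives 0; bid 25 gives 4 > 0. Violating.
Others bid (5, 29): truth gives 0; no alternative beats it.
Others bid (5, 31): truth gives 0; no alternative beats it.
(Checking all 25 profiles: 6 have a profitable deviation, 19 do not.)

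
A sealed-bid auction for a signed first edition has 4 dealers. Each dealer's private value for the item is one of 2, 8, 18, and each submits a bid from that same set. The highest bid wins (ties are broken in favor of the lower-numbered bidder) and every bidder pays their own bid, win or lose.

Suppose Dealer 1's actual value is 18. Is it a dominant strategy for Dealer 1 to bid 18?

Consider the case where Dealer 2 bids 2, Dealer 3 bids 2 and Dealer 4 bids 2.
Truthful bid 18: wins, pays 18, utility 18 - 18 = 0.
Bid 2 instead: wins, pays 2, utility 18 - 2 = 16.
Since 16 > 0, bidding 2 is strictly better here, so truthful bidding is not dominant.

No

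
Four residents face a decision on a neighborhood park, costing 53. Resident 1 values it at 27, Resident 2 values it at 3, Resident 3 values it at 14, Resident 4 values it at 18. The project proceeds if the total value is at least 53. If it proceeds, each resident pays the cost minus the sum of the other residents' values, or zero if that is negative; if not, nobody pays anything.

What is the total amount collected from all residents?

32

Total value 62 ≥ cost 53, so it is built.
Resident 1: others sum to 35; max(0, 53 - 35) = 18.
Resident 2: others sum to 59; max(0, 53 - 59) = 0.
Resident 3: others sum to 48; max(0, 53 - 48) = 5.
Resident 4: others sum to 44; max(0, 53 - 44) = 9.
Total collected = 18 + 0 + 5 + 9 = 32.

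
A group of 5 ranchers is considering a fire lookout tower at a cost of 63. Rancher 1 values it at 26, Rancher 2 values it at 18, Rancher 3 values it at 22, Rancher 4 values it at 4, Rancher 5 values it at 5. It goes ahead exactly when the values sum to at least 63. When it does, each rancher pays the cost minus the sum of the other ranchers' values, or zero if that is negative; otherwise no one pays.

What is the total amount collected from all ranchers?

Total value 75 ≥ cost 63, so it is built.
Rancher 1: others sum to 49; max(0, 63 - 49) = 14.
Rancher 2: others sum to 57; max(0, 63 - 57) = 6.
Rancher 3: others sum to 53; max(0, 63 - 53) = 10.
Rancher 4: others sum to 71; max(0, 63 - 71) = 0.
Rancher 5: others sum to 70; max(0, 63 - 70) = 0.
Total collected = 14 + 6 + 10 + 0 + 0 = 30.

30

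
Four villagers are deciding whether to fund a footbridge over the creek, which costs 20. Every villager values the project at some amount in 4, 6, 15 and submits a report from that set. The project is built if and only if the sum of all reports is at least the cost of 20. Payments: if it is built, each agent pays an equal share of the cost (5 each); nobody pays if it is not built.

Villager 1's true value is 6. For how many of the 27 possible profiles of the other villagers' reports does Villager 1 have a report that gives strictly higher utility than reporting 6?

1

Others report (4, 4, 4): truth gives 0; report 15 gives 1 > 0. Violating.
Others report (4, 4, 6): truth gives 1; no alternative beats it.
Others report (4, 4, 15): truth gives 1; no alternative beats it.
(Checking all 27 profiles: 1 has a profitable deviation, 26 do not.)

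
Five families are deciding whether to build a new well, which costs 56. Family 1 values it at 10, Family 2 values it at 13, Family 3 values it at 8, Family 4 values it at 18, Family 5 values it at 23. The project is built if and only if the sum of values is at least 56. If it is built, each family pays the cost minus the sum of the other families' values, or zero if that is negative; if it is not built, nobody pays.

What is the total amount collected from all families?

Total value 72 ≥ cost 56, so it is built.
Family 1: others sum to 62; max(0, 56 - 62) = 0.
Family 2: others sum to 59; max(0, 56 - 59) = 0.
Family 3: others sum to 64; max(0, 56 - 64) = 0.
Family 4: others sum to 54; max(0, 56 - 54) = 2.
Family 5: others sum to 49; max(0, 56 - 49) = 7.
Total collected = 0 + 0 + 0 + 2 + 7 = 9.

9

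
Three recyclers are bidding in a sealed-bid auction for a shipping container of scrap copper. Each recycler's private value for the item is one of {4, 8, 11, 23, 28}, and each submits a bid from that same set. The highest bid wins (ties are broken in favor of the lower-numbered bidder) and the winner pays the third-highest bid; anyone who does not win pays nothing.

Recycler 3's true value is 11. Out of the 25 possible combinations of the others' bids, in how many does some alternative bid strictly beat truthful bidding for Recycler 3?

Others bid (4, 11): truth gives 0; bid 23 gives 7 > 0. Violating.
Others bid (4, 23): truth gives 0; bid 28 gives 7 > 0. Violating.
Others bid (8, 11): truth gives 0; bid 23 gives 3 > 0. Violating.
Others bid (8, 23): truth gives 0; bid 28 gives 3 > 0. Violating.
Others bid (4, 4): truth gives 7; no alternative beats it.
Others bid (4, 8): truth gives 7; no alternative beats it.
(Checking all 25 profiles: 8 have a profitable deviation, 17 do not.)

8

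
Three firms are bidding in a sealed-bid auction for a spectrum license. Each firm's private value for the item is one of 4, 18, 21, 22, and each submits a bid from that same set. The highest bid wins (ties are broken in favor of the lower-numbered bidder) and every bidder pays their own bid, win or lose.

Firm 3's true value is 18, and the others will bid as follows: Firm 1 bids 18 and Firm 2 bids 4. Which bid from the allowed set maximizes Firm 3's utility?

Bid 4: loses but pays 4, utility -4.
Bid 18: loses but pays 18, utility -18.
Bid 21: wins, pays 21, utility 18 - 21 = -3.
Bid 22: wins, pays 22, utility 18 - 22 = -4.
The best choice is 21 with utility -3.

21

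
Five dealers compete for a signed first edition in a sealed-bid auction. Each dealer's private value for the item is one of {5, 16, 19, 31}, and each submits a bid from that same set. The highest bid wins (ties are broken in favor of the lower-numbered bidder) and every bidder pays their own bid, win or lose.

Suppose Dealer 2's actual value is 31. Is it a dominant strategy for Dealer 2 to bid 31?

Consider the case where Dealer 1 bids 5, Dealer 3 bids 5, Dealer 4 bids 5 and Dealer 5 bids 5.
Truthful bid 31: wins, pays 31, utility 31 - 31 = 0.
Bid 16 instead: wins, pays 16, utility 31 - 16 = 15.
Since 15 > 0, bidding 16 is strictly better here, so truthful bidding is not dominant.

No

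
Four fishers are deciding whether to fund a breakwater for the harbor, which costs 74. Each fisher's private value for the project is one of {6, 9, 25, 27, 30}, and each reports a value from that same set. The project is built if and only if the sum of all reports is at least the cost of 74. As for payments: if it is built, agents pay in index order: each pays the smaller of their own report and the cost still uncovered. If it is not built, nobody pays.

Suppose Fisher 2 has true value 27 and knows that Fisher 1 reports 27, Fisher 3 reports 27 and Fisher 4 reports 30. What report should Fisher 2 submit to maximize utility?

Report 6: project built, pays 6, utility 27 - 6 = 21.
Report 9: project built, pays 9, utility 27 - 9 = 18.
Report 25: project built, pays 25, utility 27 - 25 = 2.
Report 27: project built, pays 27, utility 27 - 27 = 0.
Report 30: project built, pays 30, utility 27 - 30 = -3.
The best choice is 6 with utility 21.

6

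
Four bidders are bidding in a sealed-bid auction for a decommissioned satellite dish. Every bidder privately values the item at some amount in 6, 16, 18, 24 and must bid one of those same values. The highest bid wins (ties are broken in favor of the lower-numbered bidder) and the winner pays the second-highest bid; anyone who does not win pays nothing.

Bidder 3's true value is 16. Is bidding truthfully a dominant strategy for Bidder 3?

Check each profile of the others' bids and compare truth against every alternative bid.
Others bid (6, 6, 6): truth gives 10, best alternative gives 10.
Others bid (6, 6, 16): truth gives 0, best alternative gives 0.
Others bid (6, 6, 18): truth gives 0, best alternative gives 0.
Others bid (6, 6, 24): truth gives 0, best alternative gives 0.
Others bid (6, 16, 6): truth gives 0, best alternative gives 0.
Others bid (6, 16, 16): truth gives 0, best alternative gives 0.
(Remaining 58 profiles checked similarly; truth is weakly best in each.)
In every case the truthful bid is at least as good as any alternative, so it is a dominant strategy.

Yes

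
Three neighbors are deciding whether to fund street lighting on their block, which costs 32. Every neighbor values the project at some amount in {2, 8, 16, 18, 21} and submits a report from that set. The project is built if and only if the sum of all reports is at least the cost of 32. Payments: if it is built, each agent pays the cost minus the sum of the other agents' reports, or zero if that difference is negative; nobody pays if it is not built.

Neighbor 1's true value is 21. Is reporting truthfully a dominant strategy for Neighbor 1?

Check each profile of the others' reports and compare truth against every alternative report.
Others report (16, 16): truth gives 21, best alternative gives 21.
Others report (16, 18): truth gives 21, best alternative gives 21.
Others report (16, 21): truth gives 21, best alternative gives 21.
Others report (18, 16): truth gives 21, best alternative gives 21.
Others report (18, 18): truth gives 21, best alternative gives 21.
Others report (18, 21): truth gives 21, best alternative gives 21.
(Remaining 19 profiles checked similarly; truth is weakly best in each.)
In every case the truthful report is at least as good as any alternative, so it is a dominant strategy.

Yes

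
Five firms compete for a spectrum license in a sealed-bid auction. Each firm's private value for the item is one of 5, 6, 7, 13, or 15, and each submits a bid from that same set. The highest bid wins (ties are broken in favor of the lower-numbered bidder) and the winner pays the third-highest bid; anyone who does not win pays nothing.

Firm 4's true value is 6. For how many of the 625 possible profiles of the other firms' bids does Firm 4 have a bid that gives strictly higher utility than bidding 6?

Others bid (5, 5, 5, 7): truth gives 0; bid 7 gives 1 > 0. Violating.
Others bid (5, 5, 5, 13): truth gives 0; bid 13 gives 1 > 0. Violating.
Others bid (5, 5, 5, 15): truth gives 0; bid 15 gives 1 > 0. Violating.
Others bid (5, 5, 6, 5): truth gives 0; bid 7 gives 1 > 0. Violating.
Others bid (5, 5, 5, 5): truth gives 1; no alternative beats it.
Others bid (5, 5, 5, 6): truth gives 1; no alternative beats it.
(Checking all 625 profiles: 12 have a profitable deviation, 613 do not.)

12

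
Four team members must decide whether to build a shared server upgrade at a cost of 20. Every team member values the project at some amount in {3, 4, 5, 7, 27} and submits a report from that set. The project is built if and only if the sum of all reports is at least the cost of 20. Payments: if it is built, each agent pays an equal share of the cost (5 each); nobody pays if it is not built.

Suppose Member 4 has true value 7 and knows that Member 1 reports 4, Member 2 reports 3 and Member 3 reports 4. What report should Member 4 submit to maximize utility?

27

Report 3: project not built, utility 0.
Report 4: project not built, utility 0.
Report 5: project not built, utility 0.
Report 7: project not built, utility 0.
Report 27: project built, pays 5, utility 7 - 5 = 2.
The best choice is 27 with utility 2.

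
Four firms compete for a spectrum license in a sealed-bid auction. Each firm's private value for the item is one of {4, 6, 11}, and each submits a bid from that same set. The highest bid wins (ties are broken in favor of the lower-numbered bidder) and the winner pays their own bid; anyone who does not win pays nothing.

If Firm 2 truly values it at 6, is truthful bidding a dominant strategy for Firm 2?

Check each profile of the others' bids and compare truth against every alternative bid.
Others bid (4, 4, 4): truth gives 0, best alternative gives 0.
Others bid (4, 4, 6): truth gives 0, best alternative gives 0.
Others bid (4, 4, 11): truth gives 0, best alternative gives 0.
Others bid (4, 6, 4): truth gives 0, best alternative gives 0.
Others bid (4, 6, 6): truth gives 0, best alternative gives 0.
Others bid (4, 6, 11): truth gives 0, best alternative gives 0.
(Remaining 21 profiles checked similarly; truth is weakly best in each.)
In every case the truthful bid is at least as good as any alternative, so it is a dominant strategy.

Yes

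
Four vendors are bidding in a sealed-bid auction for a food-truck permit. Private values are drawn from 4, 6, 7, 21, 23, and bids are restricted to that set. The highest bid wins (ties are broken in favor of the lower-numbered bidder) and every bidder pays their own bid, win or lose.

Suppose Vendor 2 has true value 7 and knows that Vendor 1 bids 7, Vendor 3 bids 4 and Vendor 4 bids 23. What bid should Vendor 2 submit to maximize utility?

Bid 4: loses but pays 4, utility -4.
Bid 6: loses but pays 6, utility -6.
Bid 7: loses but pays 7, utility -7.
Bid 21: loses but pays 21, utility -21.
Bid 23: wins, pays 23, utility 7 - 23 = -16.
The best choice is 4 with utility -4.

4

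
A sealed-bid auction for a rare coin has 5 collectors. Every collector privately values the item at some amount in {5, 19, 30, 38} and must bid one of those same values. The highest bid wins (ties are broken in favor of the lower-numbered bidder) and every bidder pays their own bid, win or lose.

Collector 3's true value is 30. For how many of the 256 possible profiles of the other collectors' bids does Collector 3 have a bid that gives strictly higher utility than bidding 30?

Others bid (5, 5, 5, 5): truth gives 0; bid 19 gives 11 > 0. Violating.
Others bid (5, 5, 5, 19): truth gives 0; bid 19 gives 11 > 0. Violating.
Others bid (5, 5, 5, 38): truth gives -30; bid 5 gives -5 > -30. Violating.
Others bid (5, 5, 19, 5): truth gives 0; bid 19 gives 11 > 0. Violating.
Others bid (5, 5, 5, 30): truth gives 0; no alternative beats it.
Others bid (5, 5, 19, 30): truth gives 0; no alternative beats it.
(Checking all 256 profiles: 224 have a profitable deviation, 32 do not.)

224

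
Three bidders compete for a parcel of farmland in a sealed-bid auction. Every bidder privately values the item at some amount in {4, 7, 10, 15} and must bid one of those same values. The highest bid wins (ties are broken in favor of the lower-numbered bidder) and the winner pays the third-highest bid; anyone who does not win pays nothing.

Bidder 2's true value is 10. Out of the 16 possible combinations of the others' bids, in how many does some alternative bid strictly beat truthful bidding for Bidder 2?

4

Others bid (4, 15): truth gives 0; bid 15 gives 6 > 0. Violating.
Others bid (7, 15): truth gives 0; bid 15 gives 3 > 0. Violating.
Others bid (10, 4): truth gives 0; bid 15 gives 6 > 0. Violating.
Others bid (10, 7): truth gives 0; bid 15 gives 3 > 0. Violating.
Others bid (4, 4): truth gives 6; no alternative beats it.
Others bid (4, 7): truth gives 6; no alternative beats it.
(Checking all 16 profiles: 4 have a profitable deviation, 12 do not.)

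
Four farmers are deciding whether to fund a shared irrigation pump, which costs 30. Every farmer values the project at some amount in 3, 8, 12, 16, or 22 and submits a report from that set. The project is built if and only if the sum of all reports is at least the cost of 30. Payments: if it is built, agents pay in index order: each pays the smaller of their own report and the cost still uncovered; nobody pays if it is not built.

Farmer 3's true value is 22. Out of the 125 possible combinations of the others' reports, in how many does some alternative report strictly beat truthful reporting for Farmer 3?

74

Others report (3, 3, 8): truth gives 0; report 16 gives 6 > 0. Violating.
Others report (3, 3, 12): truth gives 0; report 12 gives 10 > 0. Violating.
Others report (3, 3, 16): truth gives 0; report 8 gives 14 > 0. Violating.
Others report (3, 3, 22): truth gives 0; report 3 gives 19 > 0. Violating.
Others report (3, 3, 3): truth gives 0; no alternative beats it.
Others report (8, 22, 3): truth gives 22; no alternative beats it.
(Checking all 125 profiles: 74 have a profitable deviation, 51 do not.)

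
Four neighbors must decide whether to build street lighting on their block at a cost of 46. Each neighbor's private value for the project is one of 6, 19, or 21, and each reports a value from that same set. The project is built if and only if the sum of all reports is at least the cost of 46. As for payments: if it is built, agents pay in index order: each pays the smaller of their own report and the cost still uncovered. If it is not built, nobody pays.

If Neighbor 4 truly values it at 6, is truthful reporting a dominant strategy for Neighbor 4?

Yes

Check each profile of the others' reports and compare truth against every alternative report.
Others report (6, 6, 19): truth gives 0, best alternative gives -9.
Others report (6, 19, 6): truth gives 0, best alternative gives -9.
Others report (19, 6, 6): truth gives 0, best alternative gives -9.
Others report (6, 6, 21): truth gives 0, best alternative gives -7.
Others report (6, 21, 6): truth gives 0, best alternative gives -7.
Others report (21, 6, 6): truth gives 0, best alternative gives -7.
(Remaining 21 profiles checked similarly; truth is weakly best in each.)
In every case the truthful report is at least as good as any alternative, so it is a dominant strategy.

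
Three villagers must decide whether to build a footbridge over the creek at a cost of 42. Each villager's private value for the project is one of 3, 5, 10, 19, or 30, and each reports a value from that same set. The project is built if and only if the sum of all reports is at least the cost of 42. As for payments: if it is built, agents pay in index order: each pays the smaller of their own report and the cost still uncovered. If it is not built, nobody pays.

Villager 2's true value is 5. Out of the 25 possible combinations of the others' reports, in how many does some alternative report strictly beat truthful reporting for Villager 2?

5

Others report (10, 30): truth gives 0; report 3 gives 2 > 0. Violating.
Others report (19, 30): truth gives 0; report 3 gives 2 > 0. Violating.
Others report (30, 10): truth gives 0; report 3 gives 2 > 0. Violating.
Others report (30, 19): truth gives 0; report 3 gives 2 > 0. Violating.
Others report (3, 3): truth gives 0; no alternative beats it.
Others report (3, 5): truth gives 0; no alternative beats it.
(Checking all 25 profiles: 5 have a profitable deviation, 20 do not.)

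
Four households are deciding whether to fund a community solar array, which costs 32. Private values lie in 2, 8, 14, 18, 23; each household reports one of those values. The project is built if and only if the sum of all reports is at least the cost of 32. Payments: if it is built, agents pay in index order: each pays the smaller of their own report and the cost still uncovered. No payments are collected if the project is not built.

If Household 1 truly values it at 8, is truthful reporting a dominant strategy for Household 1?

Consider the case where Household 2 reports 2, Household 3 reports 8 and Household 4 reports 23.
Truthful report 8: project built, pays 8, utility 8 - 8 = 0.
Report 2 instead: project built, pays 2, utility 8 - 2 = 6.
Since 6 > 0, reporting 2 is strictly better here, so truthful reporting is not dominant.

No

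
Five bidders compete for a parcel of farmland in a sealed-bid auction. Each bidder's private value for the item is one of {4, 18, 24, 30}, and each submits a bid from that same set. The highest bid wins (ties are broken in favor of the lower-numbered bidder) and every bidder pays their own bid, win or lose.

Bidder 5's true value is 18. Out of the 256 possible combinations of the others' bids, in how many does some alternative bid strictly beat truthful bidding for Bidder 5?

Others bid (4, 4, 4, 18): truth gives -18; bid 4 gives -4 > -18. Violating.
Others bid (4, 4, 4, 24): truth gives -18; bid 4 gives -4 > -18. Violating.
Others bid (4, 4, 4, 30): truth gives -18; bid 4 gives -4 > -18. Violating.
Others bid (4, 4, 18, 4): truth gives -18; bid 4 gives -4 > -18. Violating.
Others bid (4, 4, 4, 4): truth gives 0; no alternative beats it.
(Checking all 256 profiles: 255 have a profitable deviation, 1 does not.)

255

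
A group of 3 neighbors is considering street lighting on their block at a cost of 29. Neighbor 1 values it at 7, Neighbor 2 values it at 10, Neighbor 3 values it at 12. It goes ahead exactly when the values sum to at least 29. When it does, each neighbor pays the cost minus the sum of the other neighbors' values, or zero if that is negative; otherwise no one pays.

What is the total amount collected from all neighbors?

29

Total value 29 ≥ cost 29, so it is built.
Neighbor 1: others sum to 22; max(0, 29 - 22) = 7.
Neighbor 2: others sum to 19; max(0, 29 - 19) = 10.
Neighbor 3: others sum to 17; max(0, 29 - 17) = 12.
Total collected = 7 + 10 + 12 = 29.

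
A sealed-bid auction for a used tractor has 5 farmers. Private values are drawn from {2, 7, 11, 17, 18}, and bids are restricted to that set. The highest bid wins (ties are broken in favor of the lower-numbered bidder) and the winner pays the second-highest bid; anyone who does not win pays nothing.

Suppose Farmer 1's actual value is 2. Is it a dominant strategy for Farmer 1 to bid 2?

Yes

Check each profile of the others' bids and compare truth against every alternative bid.
Others bid (2, 2, 2, 7): truth gives 0, best alternative gives -5.
Others bid (2, 2, 7, 2): truth gives 0, best alternative gives -5.
Others bid (2, 2, 7, 7): truth gives 0, best alternative gives -5.
Others bid (2, 7, 2, 2): truth gives 0, best alternative gives -5.
Others bid (2, 7, 2, 7): truth gives 0, best alternative gives -5.
Others bid (2, 7, 7, 2): truth gives 0, best alternative gives -5.
(Remaining 619 profiles checked similarly; truth is weakly best in each.)
In every case the truthful bid is at least as good as any alternative, so it is a dominant strategy.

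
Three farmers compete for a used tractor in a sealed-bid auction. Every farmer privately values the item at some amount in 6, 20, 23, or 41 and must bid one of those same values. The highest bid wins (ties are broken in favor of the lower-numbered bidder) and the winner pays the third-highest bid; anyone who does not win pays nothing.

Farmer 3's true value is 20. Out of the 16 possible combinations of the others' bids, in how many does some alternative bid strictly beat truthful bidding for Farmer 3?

4

Others bid (6, 20): truth gives 0; bid 23 gives 14 > 0. Violating.
Others bid (6, 23): truth gives 0; bid 41 gives 14 > 0. Violating.
Others bid (20, 6): truth gives 0; bid 23 gives 14 > 0. Violating.
Others bid (23, 6): truth gives 0; bid 41 gives 14 > 0. Violating.
Others bid (6, 6): truth gives 14; no alternative beats it.
Others bid (6, 41): truth gives 0; no alternative beats it.
(Checking all 16 profiles: 4 have a profitable deviation, 12 do not.)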